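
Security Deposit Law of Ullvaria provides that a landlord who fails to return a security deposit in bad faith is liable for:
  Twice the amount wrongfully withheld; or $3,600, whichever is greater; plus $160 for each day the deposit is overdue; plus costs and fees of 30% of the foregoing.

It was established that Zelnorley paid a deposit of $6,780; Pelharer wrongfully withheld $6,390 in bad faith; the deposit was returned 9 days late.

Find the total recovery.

$18,486

Doubled: 2 × $6,390 = $12,780
Minimum $3,600: $12,780 meets the minimum, no increase.
Late-return penalty: 9 × $160 = $1,440
Damages plus late penalty: $12,780 + $1,440 = $14,220
Costs and fees: 30% of $14,220 = $4,266
Total recovery: $14,220 + $4,266 = $18,486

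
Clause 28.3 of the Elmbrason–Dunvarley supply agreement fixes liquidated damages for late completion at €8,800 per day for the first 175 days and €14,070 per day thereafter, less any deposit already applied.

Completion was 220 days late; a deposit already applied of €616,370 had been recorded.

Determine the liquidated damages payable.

€1,556,780

First 175 days: 175 × €8,800 = €1,540,000
Remaining days: (220 − 175) × €14,070 = €633,150
Accrued per-day damages: €1,540,000 + €633,150 = €2,173,150
Less deposit already applied: €2,173,150 − €616,370 = €1,556,780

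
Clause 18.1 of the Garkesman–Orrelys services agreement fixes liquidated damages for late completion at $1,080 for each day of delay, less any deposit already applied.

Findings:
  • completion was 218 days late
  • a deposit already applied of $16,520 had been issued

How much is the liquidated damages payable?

Per-day damages: 218 × $1,080 = $235,440
Less deposit already applied: $235,440 − $16,520 = $218,920

$218,920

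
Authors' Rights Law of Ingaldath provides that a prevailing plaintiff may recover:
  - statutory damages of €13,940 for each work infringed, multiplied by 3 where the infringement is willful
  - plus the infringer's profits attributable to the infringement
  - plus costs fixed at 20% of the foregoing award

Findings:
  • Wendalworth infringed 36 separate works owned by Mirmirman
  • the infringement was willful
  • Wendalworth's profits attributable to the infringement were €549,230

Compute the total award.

Statutory damages: 36 × €13,940 = €501,840
Trebled: 3 × €501,840 = €1,505,520
Combined award: €1,505,520 + €549,230 = €2,054,750
Costs: 20% of €2,054,750 = €410,950
Award plus costs: €2,054,750 + €410,950 = €2,465,700

Award: €2,465,700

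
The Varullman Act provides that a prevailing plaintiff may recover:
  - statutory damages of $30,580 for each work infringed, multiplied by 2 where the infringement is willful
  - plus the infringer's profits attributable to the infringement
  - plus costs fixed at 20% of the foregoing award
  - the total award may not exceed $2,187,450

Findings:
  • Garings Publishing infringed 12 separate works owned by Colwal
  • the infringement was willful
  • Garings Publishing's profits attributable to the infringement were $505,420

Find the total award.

Statutory damages: 12 × $30,580 = $366,960
Doubled: 2 × $366,960 = $733,920
Combined award: $733,920 + $505,420 = $1,239,340
Costs: 20% of $1,239,340 = $247,868
Award plus costs: $1,239,340 + $247,868 = $1,487,208
Cap at $2,187,450: $1,487,208 is within the cap, no reduction.

$1,487,208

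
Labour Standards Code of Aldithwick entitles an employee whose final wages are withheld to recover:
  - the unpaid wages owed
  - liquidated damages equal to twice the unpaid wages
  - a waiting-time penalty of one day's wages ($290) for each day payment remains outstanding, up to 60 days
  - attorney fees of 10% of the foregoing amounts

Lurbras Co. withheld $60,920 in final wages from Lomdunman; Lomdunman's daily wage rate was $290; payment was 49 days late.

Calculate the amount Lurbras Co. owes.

$216,667

Doubled: 2 × $60,920 = $121,840
Penalty days: min(49, 60) = 49
Waiting-time penalty: 49 × $290 = $14,210
Subtotal: $60,920 + $121,840 + $14,210 = $196,970
Attorney fees: 10% of $196,970 = $19,697
Total award: $196,970 + $19,697 = $216,667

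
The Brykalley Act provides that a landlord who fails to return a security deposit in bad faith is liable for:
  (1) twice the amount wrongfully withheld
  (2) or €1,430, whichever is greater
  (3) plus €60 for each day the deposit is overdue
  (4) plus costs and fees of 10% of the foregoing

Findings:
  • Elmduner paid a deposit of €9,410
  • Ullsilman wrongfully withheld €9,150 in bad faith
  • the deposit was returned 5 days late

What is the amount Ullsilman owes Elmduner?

Doubled: 2 × €9,150 = €18,300
Minimum €1,430: €18,300 meets the minimum, no increase.
Late-return penalty: 5 × €60 = €300
Damages plus late penalty: €18,300 + €300 = €18,600
Costs and fees: 10% of €18,600 = €1,860
Total recovery: €18,600 + €1,860 = €20,460

€20,460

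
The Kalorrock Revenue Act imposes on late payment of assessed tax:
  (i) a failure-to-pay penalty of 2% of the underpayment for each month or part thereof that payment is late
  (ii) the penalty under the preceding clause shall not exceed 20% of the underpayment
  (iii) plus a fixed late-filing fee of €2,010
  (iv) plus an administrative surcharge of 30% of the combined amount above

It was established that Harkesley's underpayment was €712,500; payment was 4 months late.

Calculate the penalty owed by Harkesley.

Accrued rate: 2% × 4 = 8%, capped at 20% → 8%
Failure-to-pay penalty: 8% of €712,500 = €57,000
Penalty before surcharge: €57,000 + €2,010 = €59,010
Administrative surcharge: 30% of €59,010 = €17,703
Total penalty: €59,010 + €17,703 = €76,713

€76,713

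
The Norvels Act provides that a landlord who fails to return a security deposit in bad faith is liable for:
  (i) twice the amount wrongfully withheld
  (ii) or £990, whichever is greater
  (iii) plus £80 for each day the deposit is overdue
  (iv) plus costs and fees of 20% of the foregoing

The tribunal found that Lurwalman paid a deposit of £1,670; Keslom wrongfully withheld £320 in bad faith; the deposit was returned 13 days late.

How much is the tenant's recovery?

£2,436

Doubled: 2 × £320 = £640
Minimum £990: £640 is below the minimum → £990
Late-return penalty: 13 × £80 = £1,040
Damages plus late penalty: £990 + £1,040 = £2,030
Costs and fees: 20% of £2,030 = £406
Total recovery: £2,030 + £406 = £2,436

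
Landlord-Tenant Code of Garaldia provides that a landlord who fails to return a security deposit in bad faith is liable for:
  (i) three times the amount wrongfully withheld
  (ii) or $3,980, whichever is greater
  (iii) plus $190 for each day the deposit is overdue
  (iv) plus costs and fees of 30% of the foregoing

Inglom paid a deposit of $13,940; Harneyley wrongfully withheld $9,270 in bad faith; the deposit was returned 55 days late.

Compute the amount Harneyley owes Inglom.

Trebled: 3 × $9,270 = $27,810
Minimum $3,980: $27,810 meets the minimum, no increase.
Late-return penalty: 55 × $190 = $10,450
Damages plus late penalty: $27,810 + $10,450 = $38,260
Costs and fees: 30% of $38,260 = $11,478
Total recovery: $38,260 + $11,478 = $49,738

$49,738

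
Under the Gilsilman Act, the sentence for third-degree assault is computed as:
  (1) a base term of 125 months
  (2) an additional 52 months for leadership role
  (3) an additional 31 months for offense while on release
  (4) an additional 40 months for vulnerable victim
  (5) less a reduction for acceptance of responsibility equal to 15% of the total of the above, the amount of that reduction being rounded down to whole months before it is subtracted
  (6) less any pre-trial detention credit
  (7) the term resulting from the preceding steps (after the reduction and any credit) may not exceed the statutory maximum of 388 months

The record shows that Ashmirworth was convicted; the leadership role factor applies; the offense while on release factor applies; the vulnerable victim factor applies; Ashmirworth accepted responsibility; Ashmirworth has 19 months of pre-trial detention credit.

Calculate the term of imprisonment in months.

Leadership role enhancement: +52 months
Offense while on release enhancement: +31 months
Vulnerable victim enhancement: +40 months
Adjusted term: 125 months + 52 months + 31 months + 40 months = 248 months
Acceptance of responsibility reduction: 15% of 248 months = 37 months (rounded down)
After reduction: 248 − 37 = 211 months
Less pre-trial detention credit: 211 months − 19 months = 192 months
Cap at 388 months: 192 months is within the cap, no reduction.

192 months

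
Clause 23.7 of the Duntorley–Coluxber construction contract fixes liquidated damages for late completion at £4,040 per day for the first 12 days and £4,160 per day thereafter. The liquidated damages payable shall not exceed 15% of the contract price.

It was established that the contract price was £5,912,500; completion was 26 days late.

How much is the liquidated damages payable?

First 12 days: 12 × £4,040 = £48,480
Remaining days: (26 − 12) × £4,160 = £58,240
Accrued per-day damages: £48,480 + £58,240 = £106,720
Cap: 15% of £5,912,500 = £886,875
Cap at £886,875: £106,720 is within the cap, no reduction.

£106,720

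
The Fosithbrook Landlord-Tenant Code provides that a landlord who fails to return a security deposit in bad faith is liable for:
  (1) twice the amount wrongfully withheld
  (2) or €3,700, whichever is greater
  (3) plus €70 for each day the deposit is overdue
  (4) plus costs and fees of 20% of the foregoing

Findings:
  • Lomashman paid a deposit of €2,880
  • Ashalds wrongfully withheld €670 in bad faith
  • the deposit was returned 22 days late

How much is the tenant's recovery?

Doubled: 2 × €670 = €1,340
Minimum €3,700: €1,340 is below the minimum → €3,700
Late-return penalty: 22 × €70 = €1,540
Damages plus late penalty: €3,700 + €1,540 = €5,240
Costs and fees: 20% of €5,240 = €1,048
Total recovery: €5,240 + €1,048 = €6,288

€6,288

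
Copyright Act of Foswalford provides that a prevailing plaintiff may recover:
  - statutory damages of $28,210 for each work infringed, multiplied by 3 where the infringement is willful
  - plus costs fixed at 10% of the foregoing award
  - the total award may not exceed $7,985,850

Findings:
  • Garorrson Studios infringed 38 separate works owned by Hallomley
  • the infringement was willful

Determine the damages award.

Statutory damages: 38 × $28,210 = $1,071,980
Trebled: 3 × $1,071,980 = $3,215,940
Costs: 10% of $3,215,940 = $321,594
Award plus costs: $3,215,940 + $321,594 = $3,537,534
Cap at $7,985,850: $3,537,534 is within the cap, no reduction.

$3,537,534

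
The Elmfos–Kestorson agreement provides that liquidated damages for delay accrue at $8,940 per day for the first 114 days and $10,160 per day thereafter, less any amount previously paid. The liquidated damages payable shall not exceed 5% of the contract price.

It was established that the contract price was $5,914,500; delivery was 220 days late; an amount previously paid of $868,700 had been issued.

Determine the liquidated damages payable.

First 114 days: 114 × $8,940 = $1,019,160
Remaining days: (220 − 114) × $10,160 = $1,076,960
Accrued per-day damages: $1,019,160 + $1,076,960 = $2,096,120
Less amount previously paid: $2,096,120 − $868,700 = $1,227,420
Cap: 5% of $5,914,500 = $295,725
Cap at $295,725: $1,227,420 exceeds the cap → $295,725

$295,725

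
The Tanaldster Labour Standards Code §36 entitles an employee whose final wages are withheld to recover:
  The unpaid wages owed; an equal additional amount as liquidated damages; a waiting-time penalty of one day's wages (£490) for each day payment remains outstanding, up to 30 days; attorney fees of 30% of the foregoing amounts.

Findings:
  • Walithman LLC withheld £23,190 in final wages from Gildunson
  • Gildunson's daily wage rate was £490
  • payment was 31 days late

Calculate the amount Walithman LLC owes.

Liquidated damages (equal amount): £23,190
Penalty days: min(31, 30) = 30
Waiting-time penalty: 30 × £490 = £14,700
Subtotal: £23,190 + £23,190 + £14,700 = £61,080
Attorney fees: 30% of £61,080 = £18,324
Total award: £61,080 + £18,324 = £79,404

£79,404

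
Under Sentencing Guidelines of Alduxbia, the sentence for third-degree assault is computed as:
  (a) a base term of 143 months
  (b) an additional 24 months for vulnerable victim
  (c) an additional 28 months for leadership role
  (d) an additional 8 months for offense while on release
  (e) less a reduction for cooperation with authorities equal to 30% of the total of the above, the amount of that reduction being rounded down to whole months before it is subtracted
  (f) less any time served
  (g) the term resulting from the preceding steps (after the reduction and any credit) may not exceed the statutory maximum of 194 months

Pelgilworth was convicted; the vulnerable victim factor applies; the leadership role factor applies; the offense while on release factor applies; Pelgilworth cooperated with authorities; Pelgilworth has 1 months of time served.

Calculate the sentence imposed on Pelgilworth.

Vulnerable victim enhancement: +24 months
Leadership role enhancement: +28 months
Offense while on release enhancement: +8 months
Adjusted term: 143 months + 24 months + 28 months + 8 months = 203 months
Cooperation with authorities reduction: 30% of 203 months = 60 months (rounded down)
After reduction: 203 − 60 = 143 months
Less time served: 143 months − 1 months = 142 months
Cap at 194 months: 142 months is within the cap, no reduction.

142 months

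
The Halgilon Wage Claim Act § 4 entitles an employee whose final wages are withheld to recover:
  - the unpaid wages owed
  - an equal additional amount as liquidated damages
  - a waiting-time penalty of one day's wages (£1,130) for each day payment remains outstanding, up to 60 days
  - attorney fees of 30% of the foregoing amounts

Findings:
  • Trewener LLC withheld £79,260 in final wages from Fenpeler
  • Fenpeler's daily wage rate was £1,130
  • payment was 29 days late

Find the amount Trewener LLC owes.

Liquidated damages (equal amount): £79,260
Penalty days: min(29, 60) = 29
Waiting-time penalty: 29 × £1,130 = £32,770
Subtotal: £79,260 + £79,260 + £32,770 = £191,290
Attorney fees: 30% of £191,290 = £57,387
Total award: £191,290 + £57,387 = £248,677

£248,677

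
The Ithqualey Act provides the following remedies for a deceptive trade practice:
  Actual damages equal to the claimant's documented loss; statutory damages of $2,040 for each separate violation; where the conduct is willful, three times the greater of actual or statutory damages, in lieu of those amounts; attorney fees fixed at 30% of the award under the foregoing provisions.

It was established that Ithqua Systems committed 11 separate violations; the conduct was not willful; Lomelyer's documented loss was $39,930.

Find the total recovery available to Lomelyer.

$81,081

Statutory damages: 11 × $2,040 = $22,440
Conduct not willful: the in-lieu enhancement does not apply.
Actual plus statutory damages: $39,930 + $22,440 = $62,370
Attorney fees: 30% of $62,370 = $18,711
Total recovery: $62,370 + $18,711 = $81,081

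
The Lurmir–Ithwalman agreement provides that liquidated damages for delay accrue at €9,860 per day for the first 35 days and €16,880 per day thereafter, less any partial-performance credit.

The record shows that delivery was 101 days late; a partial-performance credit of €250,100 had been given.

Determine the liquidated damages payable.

Liquidated damages: €1,209,080

First 35 days: 35 × €9,860 = €345,100
Remaining days: (101 − 35) × €16,880 = €1,114,080
Accrued per-day damages: €345,100 + €1,114,080 = €1,459,180
Less partial-performance credit: €1,459,180 − €250,100 = €1,209,080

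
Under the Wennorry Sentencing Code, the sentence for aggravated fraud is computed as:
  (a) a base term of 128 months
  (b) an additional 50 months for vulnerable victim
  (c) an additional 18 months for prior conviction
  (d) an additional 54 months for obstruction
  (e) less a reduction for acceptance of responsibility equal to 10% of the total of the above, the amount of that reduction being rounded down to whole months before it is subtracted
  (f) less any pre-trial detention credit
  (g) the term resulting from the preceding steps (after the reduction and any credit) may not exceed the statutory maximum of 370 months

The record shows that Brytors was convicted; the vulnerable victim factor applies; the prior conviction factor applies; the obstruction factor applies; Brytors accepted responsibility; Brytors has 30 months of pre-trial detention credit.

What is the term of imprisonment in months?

195 months

Vulnerable victim enhancement: +50 months
Prior conviction enhancement: +18 months
Obstruction enhancement: +54 months
Adjusted term: 128 months + 50 months + 18 months + 54 months = 250 months
Acceptance of responsibility reduction: 10% of 250 months = 25 months (rounded down)
After reduction: 250 − 25 = 225 months
Less pre-trial detention credit: 225 months − 30 months = 195 months
Cap at 370 months: 195 months is within the cap, no reduction.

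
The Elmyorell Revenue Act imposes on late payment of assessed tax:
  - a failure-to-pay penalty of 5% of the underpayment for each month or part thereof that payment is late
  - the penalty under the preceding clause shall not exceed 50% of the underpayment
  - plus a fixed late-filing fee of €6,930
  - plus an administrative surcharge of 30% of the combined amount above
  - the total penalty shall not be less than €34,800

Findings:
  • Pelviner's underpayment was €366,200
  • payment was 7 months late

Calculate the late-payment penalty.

Accrued rate: 5% × 7 = 35%, capped at 50% → 35%
Failure-to-pay penalty: 35% of €366,200 = €128,170
Penalty before surcharge: €128,170 + €6,930 = €135,100
Administrative surcharge: 30% of €135,100 = €40,530
Total penalty: €135,100 + €40,530 = €175,630
Minimum €34,800: €175,630 meets the minimum, no increase.

€175,630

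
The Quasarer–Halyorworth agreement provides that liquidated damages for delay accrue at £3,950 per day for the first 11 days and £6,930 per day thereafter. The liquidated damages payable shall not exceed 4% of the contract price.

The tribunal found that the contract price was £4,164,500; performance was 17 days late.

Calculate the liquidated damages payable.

Liquidated damages: £85,030

First 11 days: 11 × £3,950 = £43,450
Remaining days: (17 − 11) × £6,930 = £41,580
Accrued per-day damages: £43,450 + £41,580 = £85,030
Cap: 4% of £4,164,500 = £166,580
Cap at £166,580: £85,030 is within the cap, no reduction.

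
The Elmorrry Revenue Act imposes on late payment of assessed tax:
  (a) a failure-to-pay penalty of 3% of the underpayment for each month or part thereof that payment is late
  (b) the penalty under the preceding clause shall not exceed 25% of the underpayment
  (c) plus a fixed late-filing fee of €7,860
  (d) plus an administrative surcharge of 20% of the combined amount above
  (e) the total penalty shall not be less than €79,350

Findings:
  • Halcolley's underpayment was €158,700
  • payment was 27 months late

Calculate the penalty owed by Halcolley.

Accrued rate: 3% × 27 = 81%, capped at 25% → 25%
Failure-to-pay penalty: 25% of €158,700 = €39,675
Penalty before surcharge: €39,675 + €7,860 = €47,535
Administrative surcharge: 20% of €47,535 = €9,507
Total penalty: €47,535 + €9,507 = €57,042
Minimum €79,350: €57,042 is below the minimum → €79,350

€79,350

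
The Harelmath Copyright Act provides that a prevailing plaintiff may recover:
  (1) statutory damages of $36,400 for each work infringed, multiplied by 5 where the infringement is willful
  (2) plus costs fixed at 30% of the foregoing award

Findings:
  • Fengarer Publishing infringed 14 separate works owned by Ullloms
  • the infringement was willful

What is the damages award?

Statutory damages: 14 × $36,400 = $509,600
Multiplied by 5: 5 × $509,600 = $2,548,000
Costs: 30% of $2,548,000 = $764,400
Award plus costs: $2,548,000 + $764,400 = $3,312,400

Award: $3,312,400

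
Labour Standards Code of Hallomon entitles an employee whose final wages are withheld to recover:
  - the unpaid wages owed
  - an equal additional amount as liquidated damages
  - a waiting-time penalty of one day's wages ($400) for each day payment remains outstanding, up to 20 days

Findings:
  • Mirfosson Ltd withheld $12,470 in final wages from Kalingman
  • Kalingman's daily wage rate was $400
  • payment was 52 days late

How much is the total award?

Liquidated damages (equal amount): $12,470
Penalty days: min(52, 20) = 20
Waiting-time penalty: 20 × $400 = $8,000
Total award: $12,470 + $12,470 + $8,000 = $32,940

$32,940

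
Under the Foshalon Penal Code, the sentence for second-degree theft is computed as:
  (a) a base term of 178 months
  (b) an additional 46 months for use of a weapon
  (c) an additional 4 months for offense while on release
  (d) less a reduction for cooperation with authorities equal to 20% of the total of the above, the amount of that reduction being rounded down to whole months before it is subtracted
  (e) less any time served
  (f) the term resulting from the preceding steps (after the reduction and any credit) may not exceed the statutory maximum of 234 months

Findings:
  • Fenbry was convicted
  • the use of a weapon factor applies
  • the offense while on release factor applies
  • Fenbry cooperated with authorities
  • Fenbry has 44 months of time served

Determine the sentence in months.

139 months

Use of a weapon enhancement: +46 months
Offense while on release enhancement: +4 months
Adjusted term: 178 months + 46 months + 4 months = 228 months
Cooperation with authorities reduction: 20% of 228 months = 45 months (rounded down)
After reduction: 228 − 45 = 183 months
Less time served: 183 months − 44 months = 139 months
Cap at 234 months: 139 months is within the cap, no reduction.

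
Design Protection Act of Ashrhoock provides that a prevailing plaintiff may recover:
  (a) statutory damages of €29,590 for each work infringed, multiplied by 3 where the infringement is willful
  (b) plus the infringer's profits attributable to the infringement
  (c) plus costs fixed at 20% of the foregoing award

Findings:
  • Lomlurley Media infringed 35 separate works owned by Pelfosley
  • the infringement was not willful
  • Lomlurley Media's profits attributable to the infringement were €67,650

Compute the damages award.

Statutory damages: 35 × €29,590 = €1,035,650
Infringement not willful: no ×3 enhancement.
Combined award: €1,035,650 + €67,650 = €1,103,300
Costs: 20% of €1,103,300 = €220,660
Award plus costs: €1,103,300 + €220,660 = €1,323,960

€1,323,960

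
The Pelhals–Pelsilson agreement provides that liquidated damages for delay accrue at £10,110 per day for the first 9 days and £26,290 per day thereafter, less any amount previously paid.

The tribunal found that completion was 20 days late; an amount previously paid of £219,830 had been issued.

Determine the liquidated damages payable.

First 9 days: 9 × £10,110 = £90,990
Remaining days: (20 − 9) × £26,290 = £289,190
Accrued per-day damages: £90,990 + £289,190 = £380,180
Less amount previously paid: £380,180 − £219,830 = £160,350

£160,350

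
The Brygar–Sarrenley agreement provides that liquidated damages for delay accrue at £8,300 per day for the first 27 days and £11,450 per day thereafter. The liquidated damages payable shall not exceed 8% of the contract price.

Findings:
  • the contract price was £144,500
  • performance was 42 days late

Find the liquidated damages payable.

First 27 days: 27 × £8,300 = £224,100
Remaining days: (42 − 27) × £11,450 = £171,750
Accrued per-day damages: £224,100 + £171,750 = £395,850
Cap: 8% of £144,500 = £11,560
Cap at £11,560: £395,850 exceeds the cap → £11,560

Liquidated damages: £11,560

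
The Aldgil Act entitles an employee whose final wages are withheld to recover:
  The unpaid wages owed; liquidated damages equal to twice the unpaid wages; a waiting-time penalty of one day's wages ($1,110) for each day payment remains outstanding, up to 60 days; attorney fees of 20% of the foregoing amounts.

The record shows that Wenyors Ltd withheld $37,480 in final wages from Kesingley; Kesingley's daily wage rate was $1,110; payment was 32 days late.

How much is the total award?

Doubled: 2 × $37,480 = $74,960
Penalty days: min(32, 60) = 32
Waiting-time penalty: 32 × $1,110 = $35,520
Subtotal: $37,480 + $74,960 + $35,520 = $147,960
Attorney fees: 20% of $147,960 = $29,592
Total award: $147,960 + $29,592 = $177,552

$177,552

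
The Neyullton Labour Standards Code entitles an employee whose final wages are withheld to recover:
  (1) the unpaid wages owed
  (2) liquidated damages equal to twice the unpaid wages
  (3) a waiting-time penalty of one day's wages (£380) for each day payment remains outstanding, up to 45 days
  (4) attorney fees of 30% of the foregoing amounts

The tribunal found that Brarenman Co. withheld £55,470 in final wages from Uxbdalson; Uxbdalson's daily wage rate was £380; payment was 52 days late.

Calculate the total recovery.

Doubled: 2 × £55,470 = £110,940
Penalty days: min(52, 45) = 45
Waiting-time penalty: 45 × £380 = £17,100
Subtotal: £55,470 + £110,940 + £17,100 = £183,510
Attorney fees: 30% of £183,510 = £55,053
Total award: £183,510 + £55,053 = £238,563

£238,563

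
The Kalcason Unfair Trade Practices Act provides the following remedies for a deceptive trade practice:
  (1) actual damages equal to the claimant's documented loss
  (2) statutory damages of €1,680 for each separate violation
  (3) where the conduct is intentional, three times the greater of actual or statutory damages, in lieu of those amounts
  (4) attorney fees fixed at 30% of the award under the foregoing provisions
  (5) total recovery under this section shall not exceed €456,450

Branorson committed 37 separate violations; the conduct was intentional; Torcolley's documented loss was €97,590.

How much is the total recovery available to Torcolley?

Total recovery: €380,601

Statutory damages: 37 × €1,680 = €62,160
Greater of actual damages (€97,590) or statutory damages (€62,160): €97,590
Trebled: 3 × €97,590 = €292,770
Attorney fees: 30% of €292,770 = €87,831
Total before cap: €292,770 + €87,831 = €380,601
Cap at €456,450: €380,601 is within the cap, no reduction.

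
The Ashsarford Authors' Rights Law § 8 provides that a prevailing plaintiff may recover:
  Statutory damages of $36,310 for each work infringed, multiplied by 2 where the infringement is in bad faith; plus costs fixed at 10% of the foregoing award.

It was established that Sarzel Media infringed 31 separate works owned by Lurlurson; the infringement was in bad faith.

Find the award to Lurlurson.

Statutory damages: 31 × $36,310 = $1,125,610
Doubled: 2 × $1,125,610 = $2,251,220
Costs: 10% of $2,251,220 = $225,122
Award plus costs: $2,251,220 + $225,122 = $2,476,342

$2,476,342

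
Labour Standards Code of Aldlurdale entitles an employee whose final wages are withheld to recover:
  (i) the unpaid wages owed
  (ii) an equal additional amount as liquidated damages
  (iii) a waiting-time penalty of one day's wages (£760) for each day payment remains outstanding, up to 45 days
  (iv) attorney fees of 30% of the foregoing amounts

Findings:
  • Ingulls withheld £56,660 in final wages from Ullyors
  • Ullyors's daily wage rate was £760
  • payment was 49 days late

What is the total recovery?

Liquidated damages (equal amount): £56,660
Penalty days: min(49, 45) = 45
Waiting-time penalty: 45 × £760 = £34,200
Subtotal: £56,660 + £56,660 + £34,200 = £147,520
Attorney fees: 30% of £147,520 = £44,256
Total award: £147,520 + £44,256 = £191,776

£191,776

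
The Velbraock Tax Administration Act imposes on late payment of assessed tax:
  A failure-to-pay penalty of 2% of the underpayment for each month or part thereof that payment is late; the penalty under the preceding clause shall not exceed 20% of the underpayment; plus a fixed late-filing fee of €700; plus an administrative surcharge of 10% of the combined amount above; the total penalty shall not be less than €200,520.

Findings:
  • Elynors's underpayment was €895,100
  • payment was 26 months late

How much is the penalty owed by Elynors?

Accrued rate: 2% × 26 = 52%, capped at 20% → 20%
Failure-to-pay penalty: 20% of €895,100 = €179,020
Penalty before surcharge: €179,020 + €700 = €179,720
Administrative surcharge: 10% of €179,720 = €17,972
Total penalty: €179,720 + €17,972 = €197,692
Minimum €200,520: €197,692 is below the minimum → €200,520

€200,520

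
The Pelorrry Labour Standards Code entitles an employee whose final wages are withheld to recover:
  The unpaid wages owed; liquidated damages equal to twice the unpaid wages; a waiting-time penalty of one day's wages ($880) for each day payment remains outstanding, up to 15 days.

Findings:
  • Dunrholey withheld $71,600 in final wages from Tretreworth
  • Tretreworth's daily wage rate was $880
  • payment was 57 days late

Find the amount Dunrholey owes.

Doubled: 2 × $71,600 = $143,200
Penalty days: min(57, 15) = 15
Waiting-time penalty: 15 × $880 = $13,200
Total award: $71,600 + $143,200 + $13,200 = $228,000

$228,000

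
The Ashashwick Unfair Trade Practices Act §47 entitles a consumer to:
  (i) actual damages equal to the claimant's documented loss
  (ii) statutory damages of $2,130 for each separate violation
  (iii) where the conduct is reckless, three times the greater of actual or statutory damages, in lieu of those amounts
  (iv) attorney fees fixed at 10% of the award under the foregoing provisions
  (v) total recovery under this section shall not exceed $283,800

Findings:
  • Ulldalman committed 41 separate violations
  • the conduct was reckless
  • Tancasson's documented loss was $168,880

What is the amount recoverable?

$283,800

Statutory damages: 41 × $2,130 = $87,330
Greater of actual damages ($168,880) or statutory damages ($87,330): $168,880
Trebled: 3 × $168,880 = $506,640
Attorney fees: 10% of $506,640 = $50,664
Total before cap: $506,640 + $50,664 = $557,304
Cap at $283,800: $557,304 exceeds the cap → $283,800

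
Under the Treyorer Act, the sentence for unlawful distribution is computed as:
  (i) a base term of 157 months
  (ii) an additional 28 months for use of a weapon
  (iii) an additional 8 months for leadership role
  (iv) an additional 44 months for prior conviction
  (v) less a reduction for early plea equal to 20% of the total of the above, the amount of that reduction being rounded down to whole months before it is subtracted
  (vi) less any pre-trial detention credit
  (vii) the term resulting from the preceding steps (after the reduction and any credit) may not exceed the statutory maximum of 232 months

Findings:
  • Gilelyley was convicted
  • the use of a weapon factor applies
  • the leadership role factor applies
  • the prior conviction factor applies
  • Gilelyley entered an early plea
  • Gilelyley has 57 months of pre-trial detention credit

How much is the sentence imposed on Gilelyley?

Use of a weapon enhancement: +28 months
Leadership role enhancement: +8 months
Prior conviction enhancement: +44 months
Adjusted term: 157 months + 28 months + 8 months + 44 months = 237 months
Early plea reduction: 20% of 237 months = 47 months (rounded down)
After reduction: 237 − 47 = 190 months
Less pre-trial detention credit: 190 months − 57 months = 133 months
Cap at 232 months: 133 months is within the cap, no reduction.

133 months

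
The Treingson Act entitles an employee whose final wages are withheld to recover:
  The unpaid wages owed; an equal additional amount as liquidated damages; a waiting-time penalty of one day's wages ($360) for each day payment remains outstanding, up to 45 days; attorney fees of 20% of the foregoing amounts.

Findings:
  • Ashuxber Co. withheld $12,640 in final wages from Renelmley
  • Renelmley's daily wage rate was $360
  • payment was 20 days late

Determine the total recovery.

$38,976

Liquidated damages (equal amount): $12,640
Penalty days: min(20, 45) = 20
Waiting-time penalty: 20 × $360 = $7,200
Subtotal: $12,640 + $12,640 + $7,200 = $32,480
Attorney fees: 20% of $32,480 = $6,496
Total award: $32,480 + $6,496 = $38,976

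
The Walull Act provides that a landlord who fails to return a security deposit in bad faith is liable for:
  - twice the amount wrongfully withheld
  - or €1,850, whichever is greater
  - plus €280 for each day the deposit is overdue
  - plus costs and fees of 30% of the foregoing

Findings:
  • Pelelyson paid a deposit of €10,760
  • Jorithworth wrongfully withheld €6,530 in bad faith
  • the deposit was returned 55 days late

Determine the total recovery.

Doubled: 2 × €6,530 = €13,060
Minimum €1,850: €13,060 meets the minimum, no increase.
Late-return penalty: 55 × €280 = €15,400
Damages plus late penalty: €13,060 + €15,400 = €28,460
Costs and fees: 30% of €28,460 = €8,538
Total recovery: €28,460 + €8,538 = €36,998

Recovery: €36,998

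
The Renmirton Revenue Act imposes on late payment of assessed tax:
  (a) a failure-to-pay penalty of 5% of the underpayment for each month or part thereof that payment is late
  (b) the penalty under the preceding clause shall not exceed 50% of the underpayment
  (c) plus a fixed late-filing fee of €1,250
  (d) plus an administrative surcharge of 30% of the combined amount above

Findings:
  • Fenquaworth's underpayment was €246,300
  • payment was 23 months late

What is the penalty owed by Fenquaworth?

€161,720

Accrued rate: 5% × 23 = 115%, capped at 50% → 50%
Failure-to-pay penalty: 50% of €246,300 = €123,150
Penalty before surcharge: €123,150 + €1,250 = €124,400
Administrative surcharge: 30% of €124,400 = €37,320
Total penalty: €124,400 + €37,320 = €161,720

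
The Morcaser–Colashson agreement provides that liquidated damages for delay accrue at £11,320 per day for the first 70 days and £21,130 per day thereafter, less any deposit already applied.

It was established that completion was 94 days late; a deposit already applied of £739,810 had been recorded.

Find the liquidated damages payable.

£559,710

First 70 days: 70 × £11,320 = £792,400
Remaining days: (94 − 70) × £21,130 = £507,120
Accrued per-day damages: £792,400 + £507,120 = £1,299,520
Less deposit already applied: £1,299,520 − £739,810 = £559,710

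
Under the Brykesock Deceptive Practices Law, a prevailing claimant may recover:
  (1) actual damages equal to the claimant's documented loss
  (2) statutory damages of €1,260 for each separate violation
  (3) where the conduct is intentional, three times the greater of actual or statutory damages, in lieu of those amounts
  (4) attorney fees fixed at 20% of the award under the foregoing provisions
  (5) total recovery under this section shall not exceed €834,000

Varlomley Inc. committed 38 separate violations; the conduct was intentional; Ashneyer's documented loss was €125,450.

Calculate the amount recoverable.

Total recovery: €451,620

Statutory damages: 38 × €1,260 = €47,880
Greater of actual damages (€125,450) or statutory damages (€47,880): €125,450
Trebled: 3 × €125,450 = €376,350
Attorney fees: 20% of €376,350 = €75,270
Total before cap: €376,350 + €75,270 = €451,620
Cap at €834,000: €451,620 is within the cap, no reduction.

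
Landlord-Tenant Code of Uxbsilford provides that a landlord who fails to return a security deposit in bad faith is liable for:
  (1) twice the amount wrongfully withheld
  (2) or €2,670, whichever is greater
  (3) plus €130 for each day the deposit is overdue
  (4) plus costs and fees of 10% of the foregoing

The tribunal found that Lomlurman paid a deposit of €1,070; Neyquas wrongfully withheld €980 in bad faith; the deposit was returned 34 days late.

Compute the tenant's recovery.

Doubled: 2 × €980 = €1,960
Minimum €2,670: €1,960 is below the minimum → €2,670
Late-return penalty: 34 × €130 = €4,420
Damages plus late penalty: €2,670 + €4,420 = €7,090
Costs and fees: 10% of €7,090 = €709
Total recovery: €7,090 + €709 = €7,799

€7,799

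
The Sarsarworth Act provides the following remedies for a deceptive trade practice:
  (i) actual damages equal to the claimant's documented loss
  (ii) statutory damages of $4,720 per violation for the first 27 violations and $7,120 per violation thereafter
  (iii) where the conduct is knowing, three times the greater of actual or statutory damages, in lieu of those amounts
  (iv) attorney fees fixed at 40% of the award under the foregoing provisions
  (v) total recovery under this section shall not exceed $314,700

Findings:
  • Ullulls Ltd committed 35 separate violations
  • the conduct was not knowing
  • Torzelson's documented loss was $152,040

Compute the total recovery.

$314,700

First 27 violations: 27 × $4,720 = $127,440
Remaining violations: (35 − 27) × $7,120 = $56,960
Statutory damages: $127,440 + $56,960 = $184,400
Conduct not knowing: the in-lieu enhancement does not apply.
Actual plus statutory damages: $152,040 + $184,400 = $336,440
Attorney fees: 40% of $336,440 = $134,576
Total before cap: $336,440 + $134,576 = $471,016
Cap at $314,700: $471,016 exceeds the cap → $314,700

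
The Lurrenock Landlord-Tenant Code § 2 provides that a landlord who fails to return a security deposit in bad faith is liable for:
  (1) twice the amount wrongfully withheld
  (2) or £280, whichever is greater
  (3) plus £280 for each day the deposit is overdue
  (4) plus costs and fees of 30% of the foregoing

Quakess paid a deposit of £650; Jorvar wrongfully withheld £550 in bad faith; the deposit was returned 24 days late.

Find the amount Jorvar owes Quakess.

Doubled: 2 × £550 = £1,100
Minimum £280: £1,100 meets the minimum, no increase.
Late-return penalty: 24 × £280 = £6,720
Damages plus late penalty: £1,100 + £6,720 = £7,820
Costs and fees: 30% of £7,820 = £2,346
Total recovery: £7,820 + £2,346 = £10,166

£10,166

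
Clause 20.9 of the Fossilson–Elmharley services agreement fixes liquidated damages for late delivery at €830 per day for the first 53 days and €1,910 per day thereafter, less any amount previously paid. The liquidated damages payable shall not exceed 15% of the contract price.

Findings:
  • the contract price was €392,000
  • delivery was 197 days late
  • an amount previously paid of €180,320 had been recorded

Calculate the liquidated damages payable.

First 53 days: 53 × €830 = €43,990
Remaining days: (197 − 53) × €1,910 = €275,040
Accrued per-day damages: €43,990 + €275,040 = €319,030
Less amount previously paid: €319,030 − €180,320 = €138,710
Cap: 15% of €392,000 = €58,800
Cap at €58,800: €138,710 exceeds the cap → €58,800

Liquidated damages: €58,800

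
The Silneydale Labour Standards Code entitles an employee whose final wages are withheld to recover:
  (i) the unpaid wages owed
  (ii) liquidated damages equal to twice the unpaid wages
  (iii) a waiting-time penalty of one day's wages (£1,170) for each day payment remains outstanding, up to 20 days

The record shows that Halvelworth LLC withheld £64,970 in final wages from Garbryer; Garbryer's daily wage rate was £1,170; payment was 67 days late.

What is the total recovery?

Doubled: 2 × £64,970 = £129,940
Penalty days: min(67, 20) = 20
Waiting-time penalty: 20 × £1,170 = £23,400
Total award: £64,970 + £129,940 + £23,400 = £218,310

£218,310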